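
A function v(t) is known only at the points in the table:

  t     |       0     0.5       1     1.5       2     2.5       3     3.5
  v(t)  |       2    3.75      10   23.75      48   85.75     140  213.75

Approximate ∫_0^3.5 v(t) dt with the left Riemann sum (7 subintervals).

Δt = 0.5.
Sum = 0.5·[2 + 3.75 + 10 + 23.75 + 48 + 85.75 + 140] = 156.625.

156.625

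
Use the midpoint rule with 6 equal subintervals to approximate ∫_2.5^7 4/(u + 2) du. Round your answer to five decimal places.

Δu = (7 − 2.5)/6 = 0.75.
Midpoints: 2.875, 3.625, 4.375, 5.125, 5.875, 6.625.
f(2.875) = 32/39, f(3.625) = 32/45, f(4.375) = 32/51, f(5.125) = 32/57, f(5.875) = 32/63, f(6.625) = 32/69.
Sum = Δu · [f(2.875) + f(3.625) + f(4.375) + ...].
Sum ≈ 2.76914.

2.76914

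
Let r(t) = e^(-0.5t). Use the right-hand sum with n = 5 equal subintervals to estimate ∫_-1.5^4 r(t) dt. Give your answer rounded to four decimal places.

Δt = (4 − (-1.5))/5 = 1.1.
Right endpoints: -0.4, 0.7, 1.8, 2.9, 4.
r(-0.4) ≈ 1.2214, r(0.7) ≈ 0.7047, r(1.8) ≈ 0.4066, r(2.9) ≈ 0.2346, r(4) ≈ 0.1353.
Sum = Δt · [r(-0.4) + r(0.7) + r(1.8) + r(2.9) + r(4)].
Sum ≈ 2.9728.

2.9728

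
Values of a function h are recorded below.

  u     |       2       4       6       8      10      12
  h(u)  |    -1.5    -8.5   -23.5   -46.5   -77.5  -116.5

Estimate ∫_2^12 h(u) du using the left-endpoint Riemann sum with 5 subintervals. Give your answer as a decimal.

Δu = 2.
Sum = 2·[(-1.5) + (-8.5) + (-23.5) + (-46.5) + (-77.5)] = -315.

-315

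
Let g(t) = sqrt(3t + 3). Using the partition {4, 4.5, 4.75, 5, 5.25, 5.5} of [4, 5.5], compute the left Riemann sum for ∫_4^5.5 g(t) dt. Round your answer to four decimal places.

Subinterval widths: 0.5, 0.25, 0.25, 0.25, 0.25.
Left endpoints: 4, 4.5, 4.75, 5, 5.25.
g(4) ≈ 3.8730, g(4.5) ≈ 4.0620, g(4.75) ≈ 4.1533, g(5) ≈ 4.2426, g(5.25) ≈ 4.3301.
Sum = Σ Δt_i · g(t_i).
Sum ≈ 6.1335.

6.1335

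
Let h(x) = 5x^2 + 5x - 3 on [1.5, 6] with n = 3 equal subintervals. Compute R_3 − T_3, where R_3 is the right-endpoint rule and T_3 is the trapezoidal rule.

R_3 = 577.125.
T_3 = 433.6875.
R_3 − T_3 = 143.4375.

143.4375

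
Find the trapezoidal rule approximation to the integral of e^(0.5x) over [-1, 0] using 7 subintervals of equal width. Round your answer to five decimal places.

0.78727

Δx = (0 − (-1))/7 = 1/7.
f(-1) ≈ 0.60653, f(-6/7) ≈ 0.65144, f(-5/7) ≈ 0.69967, f(-4/7) ≈ 0.75148, f(-3/7) ≈ 0.80712, f(-2/7) ≈ 0.86688, f(-1/7) ≈ 0.93106, f(0) ≈ 1.00000.
T_7 = (Δx/2)·[f(x_0) + 2f(x_1) + ... + 2f(x_{6}) + f(x_7)].
Sum ≈ 0.78727.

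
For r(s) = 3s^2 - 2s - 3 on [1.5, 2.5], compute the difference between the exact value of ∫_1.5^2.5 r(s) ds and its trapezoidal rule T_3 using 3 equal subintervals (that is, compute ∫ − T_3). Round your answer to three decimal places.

-0.056

Exact integral: ∫_1.5^2.5 r(s) ds = 5.25.
T_3 ≈ 5.30556.
Error ≈ 5.25 − 5.30556 ≈ -0.056.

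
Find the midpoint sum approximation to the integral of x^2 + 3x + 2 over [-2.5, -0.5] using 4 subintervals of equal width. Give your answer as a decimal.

Δx = (-0.5 − (-2.5))/4 = 0.5.
Midpoints: -2.25, -1.75, -1.25, -0.75.
f(-2.25) = 0.3125, f(-1.75) = -0.1875, f(-1.25) = -0.1875, f(-0.75) = 0.3125.
Sum = Δx · [f(-2.25) + f(-1.75) + f(-1.25) + f(-0.75)].
Sum = 0.125.

0.125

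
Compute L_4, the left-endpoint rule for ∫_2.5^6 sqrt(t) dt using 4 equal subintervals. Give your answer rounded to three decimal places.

6.776

Δt = (6 − 2.5)/4 = 0.875.
Left endpoints: 2.5, 3.375, 4.25, 5.125.
f(2.5) ≈ 1.581, f(3.375) ≈ 1.837, f(4.25) ≈ 2.062, f(5.125) ≈ 2.264.
Sum = Δt · [f(2.5) + f(3.375) + f(4.25) + f(5.125)].
Sum ≈ 6.776.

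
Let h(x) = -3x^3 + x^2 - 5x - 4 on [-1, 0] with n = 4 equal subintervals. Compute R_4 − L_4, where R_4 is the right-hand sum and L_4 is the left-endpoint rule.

-2.25

R_4 = -1.484375.
L_4 = 0.765625.
R_4 − L_4 = -2.25.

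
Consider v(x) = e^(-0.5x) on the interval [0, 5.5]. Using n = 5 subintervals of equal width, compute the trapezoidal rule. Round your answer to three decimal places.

1.919

Δx = (5.5 − 0)/5 = 1.1.
v(0) ≈ 1.000, v(1.1) ≈ 0.577, v(2.2) ≈ 0.333, v(3.3) ≈ 0.192, v(4.4) ≈ 0.111, v(5.5) ≈ 0.064.
T_5 = (Δx/2)·[v(x_0) + 2v(x_1) + ... + 2v(x_{4}) + v(x_5)].
Sum ≈ 1.919.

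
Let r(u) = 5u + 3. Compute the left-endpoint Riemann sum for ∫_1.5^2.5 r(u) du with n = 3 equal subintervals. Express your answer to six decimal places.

Δu = (2.5 − 1.5)/3 = 1/3.
Left endpoints: 1.5, 11/6, 13/6.
r(1.5) = 10.5, r(11/6) = 73/6, r(13/6) = 83/6.
Sum = Δu · [r(1.5) + r(11/6) + r(13/6)].
Sum ≈ 12.166667.

12.166667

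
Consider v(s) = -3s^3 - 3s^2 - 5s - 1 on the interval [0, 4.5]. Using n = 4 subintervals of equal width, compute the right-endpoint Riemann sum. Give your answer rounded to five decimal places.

Δs = (4.5 − 0)/4 = 1.125.
Right endpoints: 1.125, 2.25, 3.375, 4.5.
v(1.125) = -7523/512, v(2.25) = -61.609375, v(3.375) = -85697/512, v(4.5) = -357.625.
Sum = Δs · [v(1.125) + v(2.25) + v(3.375) + v(4.5)].
Sum ≈ -676.46777.

-676.46777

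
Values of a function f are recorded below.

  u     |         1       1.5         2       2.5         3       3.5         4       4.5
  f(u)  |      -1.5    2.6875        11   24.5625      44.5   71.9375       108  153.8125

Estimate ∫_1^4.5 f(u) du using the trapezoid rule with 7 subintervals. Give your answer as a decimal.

169.421875

Δu = 0.5.
T_7 = (0.5/2)·[(-1.5) + 2·2.6875 + 2·11 + 2·24.5625 + 2·44.5 + 2·71.9375 + 2·108 + 153.8125] = 169.421875.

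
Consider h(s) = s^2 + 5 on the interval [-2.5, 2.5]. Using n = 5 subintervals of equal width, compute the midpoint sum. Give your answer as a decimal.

35

Δs = (2.5 − (-2.5))/5 = 1.
Midpoints: -2, -1, 0, 1, 2.
h(-2) = 9, h(-1) = 6, h(0) = 5, h(1) = 6, h(2) = 9.
Sum = Δs · [h(-2) + h(-1) + h(0) + h(1) + h(2)].
Sum = 35.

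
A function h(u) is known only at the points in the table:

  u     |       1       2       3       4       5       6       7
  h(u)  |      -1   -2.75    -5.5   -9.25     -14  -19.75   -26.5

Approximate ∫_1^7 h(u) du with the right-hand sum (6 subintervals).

-77.75

Δu = 1.
Sum = 1·[(-2.75) + (-5.5) + (-9.25) + (-14) + (-19.75) + (-26.5)] = -77.75.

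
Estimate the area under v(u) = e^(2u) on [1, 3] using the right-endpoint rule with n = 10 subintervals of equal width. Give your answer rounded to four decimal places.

240.2571

Δu = (3 − 1)/10 = 0.2.
Right endpoints: 1.2, 1.4, 1.6, 1.8, 2, 2.2, 2.4, 2.6, 2.8, 3.
v(1.2) ≈ 11.0232, v(1.4) ≈ 16.4446, v(1.6) ≈ 24.5325, v(1.8) ≈ 36.5982, v(2) ≈ 54.5982, v(2.2) ≈ 81.4509, v(2.4) ≈ 121.5104, v(2.6) ≈ 181.2722, v(2.8) ≈ 270.4264, v(3) ≈ 403.4288.
Sum = Δu · [v(1.2) + v(1.4) + v(1.6) + ...].
Sum ≈ 240.2571.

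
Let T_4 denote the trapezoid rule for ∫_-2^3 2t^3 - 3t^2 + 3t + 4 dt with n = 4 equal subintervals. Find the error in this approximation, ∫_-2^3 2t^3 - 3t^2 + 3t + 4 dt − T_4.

0

Exact integral: ∫_-2^3 f(t) dt = 25.
T_4 = 25.
Error = 25 − 25 = 0.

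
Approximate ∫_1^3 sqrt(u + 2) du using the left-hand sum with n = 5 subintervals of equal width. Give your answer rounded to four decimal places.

3.8878

Δu = (3 − 1)/5 = 0.4.
Left endpoints: 1, 1.4, 1.8, 2.2, 2.6.
f(1) ≈ 1.7321, f(1.4) ≈ 1.8439, f(1.8) ≈ 1.9494, f(2.2) ≈ 2.0494, f(2.6) ≈ 2.1448.
Sum = Δu · [f(1) + f(1.4) + f(1.8) + f(2.2) + f(2.6)].
Sum ≈ 3.8878.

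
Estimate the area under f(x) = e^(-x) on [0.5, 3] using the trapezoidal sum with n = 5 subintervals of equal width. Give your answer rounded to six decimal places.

0.568294

Δx = (3 − 0.5)/5 = 0.5.
f(0.5) ≈ 0.606531, f(1) ≈ 0.367879, f(1.5) ≈ 0.223130, f(2) ≈ 0.135335, f(2.5) ≈ 0.082085, f(3) ≈ 0.049787.
T_5 = (Δx/2)·[f(x_0) + 2f(x_1) + ... + 2f(x_{4}) + f(x_5)].
Sum ≈ 0.568294.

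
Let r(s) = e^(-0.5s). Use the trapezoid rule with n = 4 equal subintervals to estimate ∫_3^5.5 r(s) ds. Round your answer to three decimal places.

Δs = (5.5 − 3)/4 = 0.625.
r(3) ≈ 0.223, r(3.625) ≈ 0.163, r(4.25) ≈ 0.119, r(4.875) ≈ 0.087, r(5.5) ≈ 0.064.
T_4 = (Δs/2)·[r(s_0) + 2r(s_1) + 2r(s_2) + 2r(s_3) + r(s_4)].
Sum ≈ 0.321.

0.321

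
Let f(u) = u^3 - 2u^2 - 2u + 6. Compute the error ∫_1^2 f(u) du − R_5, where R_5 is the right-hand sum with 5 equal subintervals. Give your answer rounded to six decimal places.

Exact integral: ∫_1^2 f(u) du ≈ 2.08333333.
R_5 = 2.
Error ≈ 2.08333333 − 2 ≈ 0.083333.

0.083333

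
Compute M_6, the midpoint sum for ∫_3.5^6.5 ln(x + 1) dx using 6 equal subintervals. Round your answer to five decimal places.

5.34435

Δx = (6.5 − 3.5)/6 = 0.5.
Midpoints: 3.75, 4.25, 4.75, 5.25, 5.75, 6.25.
f(3.75) ≈ 1.55814, f(4.25) ≈ 1.65823, f(4.75) ≈ 1.74920, f(5.25) ≈ 1.83258, f(5.75) ≈ 1.90954, f(6.25) ≈ 1.98100.
Sum = Δx · [f(3.75) + f(4.25) + f(4.75) + ...].
Sum ≈ 5.34435.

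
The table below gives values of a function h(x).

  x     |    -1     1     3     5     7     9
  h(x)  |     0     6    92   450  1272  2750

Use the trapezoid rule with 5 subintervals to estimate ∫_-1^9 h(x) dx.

Δx = 2.
T_5 = (2/2)·[0 + 2·6 + 2·92 + 2·450 + 2·1272 + 2750] = 6390.

6390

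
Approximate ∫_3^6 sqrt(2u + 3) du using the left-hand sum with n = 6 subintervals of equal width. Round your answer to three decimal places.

10.145

Δu = (6 − 3)/6 = 0.5.
Left endpoints: 3, 3.5, 4, 4.5, 5, 5.5.
f(3) ≈ 3.000, f(3.5) ≈ 3.162, f(4) ≈ 3.317, f(4.5) ≈ 3.464, f(5) ≈ 3.606, f(5.5) ≈ 3.742.
Sum = Δu · [f(3) + f(3.5) + f(4) + ...].
Sum ≈ 10.145.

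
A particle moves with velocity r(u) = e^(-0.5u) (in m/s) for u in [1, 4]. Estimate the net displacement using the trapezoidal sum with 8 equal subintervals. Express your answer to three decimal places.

Δu = (4 − 1)/8 = 0.375.
r(1) ≈ 0.607, r(1.375) ≈ 0.503, r(1.75) ≈ 0.417, r(2.125) ≈ 0.346, r(2.5) ≈ 0.287, r(2.875) ≈ 0.238, r(3.25) ≈ 0.197, r(3.625) ≈ 0.163, r(4) ≈ 0.135.
T_8 = (Δu/2)·[r(u_0) + 2r(u_1) + ... + 2r(u_{7}) + r(u_8)].
Sum ≈ 0.945.

0.945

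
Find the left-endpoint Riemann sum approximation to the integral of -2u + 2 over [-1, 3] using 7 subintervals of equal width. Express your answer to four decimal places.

Δu = (3 − (-1))/7 = 4/7.
Left endpoints: -1, -3/7, 1/7, 5/7, 9/7, 13/7, 17/7.
f(-1) = 4, f(-3/7) = 20/7, f(1/7) = 12/7, f(5/7) = 4/7, f(9/7) = -4/7, f(13/7) = -12/7, f(17/7) = -20/7.
Sum = Δu · [f(-1) + f(-3/7) + f(1/7) + ...].
Sum ≈ 2.2857.

2.2857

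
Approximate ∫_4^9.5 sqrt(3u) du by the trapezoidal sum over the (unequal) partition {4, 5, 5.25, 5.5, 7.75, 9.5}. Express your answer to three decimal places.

Subinterval widths: 1, 0.25, 0.25, 2.25, 1.75.
f(4) ≈ 3.464, f(5) ≈ 3.873, f(5.25) ≈ 3.969, f(5.5) ≈ 4.062, f(7.75) ≈ 4.822, f(9.5) ≈ 5.339.
On each subinterval the trapezoid contributes (Δu_i/2)·[f(u_{i-1}) + f(u_i)].
Sum ≈ 24.537.

24.537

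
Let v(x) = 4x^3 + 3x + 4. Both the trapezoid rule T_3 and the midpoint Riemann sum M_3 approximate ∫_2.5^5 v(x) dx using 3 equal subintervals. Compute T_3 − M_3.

T_3 ≈ 637.083333.
M_3 ≈ 617.552083.
T_3 − M_3 = 19.53125.

19.53125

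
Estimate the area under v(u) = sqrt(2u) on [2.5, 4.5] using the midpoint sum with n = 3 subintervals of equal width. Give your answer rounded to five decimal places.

5.27532

Δu = (4.5 − 2.5)/3 = 2/3.
Midpoints: 17/6, 3.5, 25/6.
v(17/6) ≈ 2.38048, v(3.5) ≈ 2.64575, v(25/6) ≈ 2.88675.
Sum = Δu · [v(17/6) + v(3.5) + v(25/6)].
Sum ≈ 5.27532.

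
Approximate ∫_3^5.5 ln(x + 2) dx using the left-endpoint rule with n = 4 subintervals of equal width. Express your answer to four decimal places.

Δx = (5.5 − 3)/4 = 0.625.
Left endpoints: 3, 3.625, 4.25, 4.875.
f(3) ≈ 1.6094, f(3.625) ≈ 1.7272, f(4.25) ≈ 1.8326, f(4.875) ≈ 1.9279.
Sum = Δx · [f(3) + f(3.625) + f(4.25) + f(4.875)].
Sum ≈ 4.4357.

4.4357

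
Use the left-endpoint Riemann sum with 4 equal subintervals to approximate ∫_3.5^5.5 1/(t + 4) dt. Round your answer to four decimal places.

Δt = (5.5 − 3.5)/4 = 0.5.
Left endpoints: 3.5, 4, 4.5, 5.
f(3.5) = 2/15, f(4) = 0.125, f(4.5) = 2/17, f(5) = 1/9.
Sum = Δt · [f(3.5) + f(4) + f(4.5) + f(5)].
Sum ≈ 0.2435.

0.2435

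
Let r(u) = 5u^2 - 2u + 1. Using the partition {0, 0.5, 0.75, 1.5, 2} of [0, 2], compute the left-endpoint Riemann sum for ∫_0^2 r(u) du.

7.171875

Subinterval widths: 0.5, 0.25, 0.75, 0.5.
Left endpoints: 0, 0.5, 0.75, 1.5.
r(0) = 1, r(0.5) = 1.25, r(0.75) = 2.3125, r(1.5) = 9.25.
Sum = Σ Δu_i · r(u_i).
Sum = 7.171875.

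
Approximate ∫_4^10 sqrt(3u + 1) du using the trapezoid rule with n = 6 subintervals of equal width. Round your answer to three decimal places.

27.927

Δu = (10 − 4)/6 = 1.
f(4) ≈ 3.606, f(5) ≈ 4.000, f(6) ≈ 4.359, f(7) ≈ 4.690, f(8) ≈ 5.000, f(9) ≈ 5.292, f(10) ≈ 5.568.
T_6 = (Δu/2)·[f(u_0) + 2f(u_1) + ... + 2f(u_{5}) + f(u_6)].
Sum ≈ 27.927.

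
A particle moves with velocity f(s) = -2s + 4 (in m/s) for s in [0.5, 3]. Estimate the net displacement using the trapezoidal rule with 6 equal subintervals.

Δs = (3 − 0.5)/6 = 5/12.
f(0.5) = 3, f(11/12) = 13/6, f(4/3) = 4/3, f(1.75) = 0.5, f(13/6) = -1/3, f(31/12) = -7/6, f(3) = -2.
T_6 = (Δs/2)·[f(s_0) + 2f(s_1) + ... + 2f(s_{5}) + f(s_6)].
Sum = 1.25.

1.25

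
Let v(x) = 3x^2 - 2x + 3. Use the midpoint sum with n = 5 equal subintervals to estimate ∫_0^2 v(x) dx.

Δx = (2 − 0)/5 = 0.4.
Midpoints: 0.2, 0.6, 1, 1.4, 1.8.
v(0.2) = 2.72, v(0.6) = 2.88, v(1) = 4, v(1.4) = 6.08, v(1.8) = 9.12.
Sum = Δx · [v(0.2) + v(0.6) + v(1) + v(1.4) + v(1.8)].
Sum = 9.92.

9.92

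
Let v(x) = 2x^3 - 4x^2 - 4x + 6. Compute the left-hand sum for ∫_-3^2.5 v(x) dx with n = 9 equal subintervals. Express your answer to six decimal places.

Δx = (2.5 − (-3))/9 = 11/18.
Left endpoints: -3, -43/18, -16/9, -7/6, -5/9, 1/18, 2/3, 23/18, 17/9.
v(-3) = -72, v(-43/18) = -100711/2916, v(-16/9) = -7850/729, v(-7/6) = 221/108, v(-5/9) = 4844/729, v(1/18) = 16813/2916, v(2/3) = 58/27, v(23/18) = -4285/2916, v(17/9) = -1712/729.
Sum = Δx · [v(-3) + v(-43/18) + v(-16/9) + ...].
Sum ≈ -63.872428.

-63.872428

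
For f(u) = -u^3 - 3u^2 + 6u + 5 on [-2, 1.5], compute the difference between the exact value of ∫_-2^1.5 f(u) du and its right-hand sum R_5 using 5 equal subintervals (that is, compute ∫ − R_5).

-4.563125

Exact integral: ∫_-2^1.5 f(u) du = 3.609375.
R_5 = 8.1725.
Error = 3.609375 − 8.1725 = -4.563125.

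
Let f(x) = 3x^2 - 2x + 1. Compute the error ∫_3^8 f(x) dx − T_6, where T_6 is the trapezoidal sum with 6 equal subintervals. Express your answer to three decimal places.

-1.736

Exact integral: ∫_3^8 f(x) dx = 435.
T_6 ≈ 436.73611.
Error ≈ 435 − 436.73611 ≈ -1.736.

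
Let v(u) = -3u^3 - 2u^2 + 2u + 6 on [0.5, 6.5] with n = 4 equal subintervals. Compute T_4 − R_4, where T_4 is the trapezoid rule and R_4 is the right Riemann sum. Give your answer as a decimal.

T_4 = -1519.125.
R_4 = -2190.75.
T_4 − R_4 = 671.625.

671.625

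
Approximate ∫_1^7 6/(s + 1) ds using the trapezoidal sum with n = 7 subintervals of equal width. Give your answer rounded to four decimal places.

8.4023

Δs = (7 − 1)/7 = 6/7.
f(1) = 3, f(13/7) = 2.1, f(19/7) = 21/13, f(25/7) = 1.3125, f(31/7) = 21/19, f(37/7) = 21/22, f(43/7) = 0.84, f(7) = 0.75.
T_7 = (Δs/2)·[f(s_0) + 2f(s_1) + ... + 2f(s_{6}) + f(s_7)].
Sum ≈ 8.4023.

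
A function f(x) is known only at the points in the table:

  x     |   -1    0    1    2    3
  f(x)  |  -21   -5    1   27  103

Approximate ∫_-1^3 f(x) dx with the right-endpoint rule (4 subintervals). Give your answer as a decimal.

126

Δx = 1.
Sum = 1·[(-5) + 1 + 27 + 103] = 126.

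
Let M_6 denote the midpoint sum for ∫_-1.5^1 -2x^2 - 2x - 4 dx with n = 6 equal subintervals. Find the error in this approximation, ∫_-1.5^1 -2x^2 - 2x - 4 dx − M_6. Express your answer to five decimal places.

Exact integral: ∫_-1.5^1 f(x) dx ≈ -11.6666667.
M_6 ≈ -11.5943287.
Error ≈ -11.6666667 − (-11.5943287) ≈ -0.07234.

-0.07234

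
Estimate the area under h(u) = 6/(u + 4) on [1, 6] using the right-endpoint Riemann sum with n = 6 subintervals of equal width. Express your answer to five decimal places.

3.91926

Δu = (6 − 1)/6 = 5/6.
Right endpoints: 11/6, 8/3, 3.5, 13/3, 31/6, 6.
h(11/6) = 36/35, h(8/3) = 0.9, h(3.5) = 0.8, h(13/3) = 0.72, h(31/6) = 36/55, h(6) = 0.6.
Sum = Δu · [h(11/6) + h(8/3) + h(3.5) + ...].
Sum ≈ 3.91926.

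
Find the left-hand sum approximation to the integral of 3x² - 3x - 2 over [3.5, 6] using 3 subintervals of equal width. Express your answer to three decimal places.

Δx = (6 − 3.5)/3 = 5/6.
Left endpoints: 3.5, 13/3, 31/6.
f(3.5) = 24.25, f(13/3) = 124/3, f(31/6) = 751/12.
Sum = Δx · [f(3.5) + f(13/3) + f(31/6)].
Sum ≈ 106.806.

106.806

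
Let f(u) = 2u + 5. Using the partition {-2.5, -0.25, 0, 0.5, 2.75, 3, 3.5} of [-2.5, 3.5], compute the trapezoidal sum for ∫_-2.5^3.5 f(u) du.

Subinterval widths: 2.25, 0.25, 0.5, 2.25, 0.25, 0.5.
f(-2.5) = 0, f(-0.25) = 4.5, f(0) = 5, f(0.5) = 6, f(2.75) = 10.5, f(3) = 11, f(3.5) = 12.
On each subinterval the trapezoid contributes (Δu_i/2)·[f(u_{i-1}) + f(u_i)].
Sum = 36.

36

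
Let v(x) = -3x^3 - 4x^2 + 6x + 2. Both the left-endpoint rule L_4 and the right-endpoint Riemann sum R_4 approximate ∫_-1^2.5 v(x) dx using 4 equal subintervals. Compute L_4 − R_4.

L_4 ≈ -10.9443359.
R_4 ≈ -54.5849609.
L_4 − R_4 = 43.640625.

43.640625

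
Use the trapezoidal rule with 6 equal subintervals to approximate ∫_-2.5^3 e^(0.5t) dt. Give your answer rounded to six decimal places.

Δt = (3 − (-2.5))/6 = 11/12.
f(-2.5) ≈ 0.286505, f(-19/12) ≈ 0.453089, f(-2/3) ≈ 0.716531, f(0.25) ≈ 1.133148, f(7/6) ≈ 1.792002, f(25/12) ≈ 2.833936, f(3) ≈ 4.481689.
T_6 = (Δt/2)·[f(t_0) + 2f(t_1) + ... + 2f(t_{5}) + f(t_6)].
Sum ≈ 8.536737.

8.536737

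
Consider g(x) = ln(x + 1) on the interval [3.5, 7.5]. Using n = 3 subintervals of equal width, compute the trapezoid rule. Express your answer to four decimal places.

Δx = (7.5 − 3.5)/3 = 4/3.
g(3.5) ≈ 1.5041, g(29/6) ≈ 1.7636, g(37/6) ≈ 1.9694, g(7.5) ≈ 2.1401.
T_3 = (Δx/2)·[g(x_0) + 2g(x_1) + 2g(x_2) + g(x_3)].
Sum ≈ 7.4068.

7.4068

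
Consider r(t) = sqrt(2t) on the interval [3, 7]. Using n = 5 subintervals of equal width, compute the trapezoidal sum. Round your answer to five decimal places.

Δt = (7 − 3)/5 = 0.8.
r(3) ≈ 2.44949, r(3.8) ≈ 2.75681, r(4.6) ≈ 3.03315, r(5.4) ≈ 3.28634, r(6.2) ≈ 3.52136, r(7) ≈ 3.74166.
T_5 = (Δt/2)·[r(t_0) + 2r(t_1) + ... + 2r(t_{4}) + r(t_5)].
Sum ≈ 12.55459.

12.55459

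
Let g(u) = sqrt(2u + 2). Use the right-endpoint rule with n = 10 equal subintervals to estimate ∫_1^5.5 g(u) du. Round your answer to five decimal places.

13.31489

Δu = (5.5 − 1)/10 = 0.45.
Right endpoints: 1.45, 1.9, 2.35, 2.8, 3.25, 3.7, 4.15, 4.6, 5.05, 5.5.
g(1.45) ≈ 2.21359, g(1.9) ≈ 2.40832, g(2.35) ≈ 2.58844, g(2.8) ≈ 2.75681, g(3.25) ≈ 2.91548, g(3.7) ≈ 3.06594, g(4.15) ≈ 3.20936, g(4.6) ≈ 3.34664, g(5.05) ≈ 3.47851, g(5.5) ≈ 3.60555.
Sum = Δu · [g(1.45) + g(1.9) + g(2.35) + ...].
Sum ≈ 13.31489.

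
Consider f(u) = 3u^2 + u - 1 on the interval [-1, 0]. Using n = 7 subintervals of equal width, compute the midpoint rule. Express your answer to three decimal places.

-0.505

Δu = (0 − (-1))/7 = 1/7.
Midpoints: -13/14, -11/14, -9/14, -0.5, -5/14, -3/14, -1/14.
f(-13/14) = 129/196, f(-11/14) = 13/196, f(-9/14) = -79/196, f(-0.5) = -0.75, f(-5/14) = -191/196, f(-3/14) = -211/196, f(-1/14) = -207/196.
Sum = Δu · [f(-13/14) + f(-11/14) + f(-9/14) + ...].
Sum ≈ -0.505.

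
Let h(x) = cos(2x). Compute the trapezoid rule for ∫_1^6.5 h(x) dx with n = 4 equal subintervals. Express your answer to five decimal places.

-0.06670

Δx = (6.5 − 1)/4 = 1.375.
h(1) ≈ -0.41615, h(2.375) ≈ 0.03760, h(3.75) ≈ 0.34664, h(5.125) ≈ -0.67839, h(6.5) ≈ 0.90745.
T_4 = (Δx/2)·[h(x_0) + 2h(x_1) + 2h(x_2) + 2h(x_3) + h(x_4)].
Sum ≈ -0.06670.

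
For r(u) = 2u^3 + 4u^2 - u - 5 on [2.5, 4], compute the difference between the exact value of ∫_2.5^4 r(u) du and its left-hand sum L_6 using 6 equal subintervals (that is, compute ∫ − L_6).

Exact integral: ∫_2.5^4 r(u) du = 160.59375.
L_6 = 144.1796875.
Error = 160.59375 − 144.1796875 = 16.4140625.

16.4140625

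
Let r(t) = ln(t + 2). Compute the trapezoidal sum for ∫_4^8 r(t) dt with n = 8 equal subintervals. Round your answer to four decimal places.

Δt = (8 − 4)/8 = 0.5.
r(4) ≈ 1.7918, r(4.5) ≈ 1.8718, r(5) ≈ 1.9459, r(5.5) ≈ 2.0149, r(6) ≈ 2.0794, r(6.5) ≈ 2.1401, r(7) ≈ 2.1972, r(7.5) ≈ 2.2513, r(8) ≈ 2.3026.
T_8 = (Δt/2)·[r(t_0) + 2r(t_1) + ... + 2r(t_{7}) + r(t_8)].
Sum ≈ 8.2739.

8.2739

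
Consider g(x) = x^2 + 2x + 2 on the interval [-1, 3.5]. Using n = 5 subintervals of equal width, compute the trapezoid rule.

Δx = (3.5 − (-1))/5 = 0.9.
g(-1) = 1, g(-0.1) = 1.81, g(0.8) = 4.24, g(1.7) = 8.29, g(2.6) = 13.96, g(3.5) = 21.25.
T_5 = (Δx/2)·[g(x_0) + 2g(x_1) + ... + 2g(x_{4}) + g(x_5)].
Sum = 35.4825.

35.4825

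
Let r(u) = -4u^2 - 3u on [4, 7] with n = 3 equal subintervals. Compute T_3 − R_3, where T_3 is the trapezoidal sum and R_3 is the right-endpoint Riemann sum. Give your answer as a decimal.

T_3 = -423.5.
R_3 = -494.
T_3 − R_3 = 70.5.

70.5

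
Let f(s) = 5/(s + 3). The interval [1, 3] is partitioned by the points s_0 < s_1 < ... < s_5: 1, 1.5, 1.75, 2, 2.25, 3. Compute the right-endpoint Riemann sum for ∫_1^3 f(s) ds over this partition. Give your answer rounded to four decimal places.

1.9318

Subinterval widths: 0.5, 0.25, 0.25, 0.25, 0.75.
Right endpoints: 1.5, 1.75, 2, 2.25, 3.
f(1.5) = 10/9, f(1.75) = 20/19, f(2) = 1, f(2.25) = 20/21, f(3) = 5/6.
Sum = Σ Δs_i · f(s_i).
Sum ≈ 1.9318.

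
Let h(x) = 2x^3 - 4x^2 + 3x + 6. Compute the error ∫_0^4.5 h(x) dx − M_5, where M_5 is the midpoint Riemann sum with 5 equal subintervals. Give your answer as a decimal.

Exact integral: ∫_0^4.5 h(x) dx = 140.90625.
M_5 = 138.020625.
Error = 140.90625 − 138.020625 = 2.885625.

2.885625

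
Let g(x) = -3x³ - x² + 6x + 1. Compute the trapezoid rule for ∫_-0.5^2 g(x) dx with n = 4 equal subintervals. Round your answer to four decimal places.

-2.1729

Δx = (2 − (-0.5))/4 = 0.625.
g(-0.5) = -1.875, g(0.125) = 885/512, g(0.75) = 3.671875, g(1.375) = -225/512, g(2) = -15.
T_4 = (Δx/2)·[g(x_0) + 2g(x_1) + 2g(x_2) + 2g(x_3) + g(x_4)].
Sum ≈ -2.1729.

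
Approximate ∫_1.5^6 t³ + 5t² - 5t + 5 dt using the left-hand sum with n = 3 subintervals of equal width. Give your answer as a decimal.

373.5

Δt = (6 − 1.5)/3 = 1.5.
Left endpoints: 1.5, 3, 4.5.
f(1.5) = 12.125, f(3) = 62, f(4.5) = 174.875.
Sum = Δt · [f(1.5) + f(3) + f(4.5)].
Sum = 373.5.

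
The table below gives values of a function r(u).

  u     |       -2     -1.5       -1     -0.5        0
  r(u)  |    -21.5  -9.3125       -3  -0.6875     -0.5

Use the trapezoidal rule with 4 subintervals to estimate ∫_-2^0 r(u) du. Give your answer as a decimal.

-12

Δu = 0.5.
T_4 = (0.5/2)·[(-21.5) + 2·(-9.3125) + 2·(-3) + 2·(-0.6875) + (-0.5)] = -12.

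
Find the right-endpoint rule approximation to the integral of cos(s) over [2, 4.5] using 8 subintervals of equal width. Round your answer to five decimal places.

Δs = (4.5 − 2)/8 = 0.3125.
Right endpoints: 2.3125, 2.625, 2.9375, 3.25, 3.5625, 3.875, 4.1875, 4.5.
f(2.3125) ≈ -0.67555, f(2.625) ≈ -0.86951, f(2.9375) ≈ -0.97925, f(3.25) ≈ -0.99413, f(3.5625) ≈ -0.91272, f(3.875) ≈ -0.74290, f(4.1875) ≈ -0.50112, f(4.5) ≈ -0.21080.
Sum = Δs · [f(2.3125) + f(2.625) + f(2.9375) + ...].
Sum ≈ -1.83936.

-1.83936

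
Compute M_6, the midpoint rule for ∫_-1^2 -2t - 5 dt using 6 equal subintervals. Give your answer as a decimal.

-18

Δt = (2 − (-1))/6 = 0.5.
Midpoints: -0.75, -0.25, 0.25, 0.75, 1.25, 1.75.
f(-0.75) = -3.5, f(-0.25) = -4.5, f(0.25) = -5.5, f(0.75) = -6.5, f(1.25) = -7.5, f(1.75) = -8.5.
Sum = Δt · [f(-0.75) + f(-0.25) + f(0.25) + ...].
Sum = -18.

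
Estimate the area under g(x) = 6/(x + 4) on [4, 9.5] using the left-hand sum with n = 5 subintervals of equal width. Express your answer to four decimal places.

Δx = (9.5 − 4)/5 = 1.1.
Left endpoints: 4, 5.1, 6.2, 7.3, 8.4.
g(4) = 0.75, g(5.1) = 60/91, g(6.2) = 10/17, g(7.3) = 60/113, g(8.4) = 15/31.
Sum = Δx · [g(4) + g(5.1) + g(6.2) + g(7.3) + g(8.4)].
Sum ≈ 3.3137.

3.3137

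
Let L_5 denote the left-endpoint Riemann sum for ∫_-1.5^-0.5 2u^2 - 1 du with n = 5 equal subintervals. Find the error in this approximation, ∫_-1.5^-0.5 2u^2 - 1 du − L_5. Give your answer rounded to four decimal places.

Exact integral: ∫_-1.5^-0.5 f(u) du ≈ 1.166667.
L_5 = 1.58.
Error ≈ 1.166667 − 1.58 ≈ -0.4133.

-0.4133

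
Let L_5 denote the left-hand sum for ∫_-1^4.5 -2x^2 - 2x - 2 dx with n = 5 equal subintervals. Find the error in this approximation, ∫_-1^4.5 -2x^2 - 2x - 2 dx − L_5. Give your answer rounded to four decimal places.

-25.0067

Exact integral: ∫_-1^4.5 f(x) dx ≈ -91.666667.
L_5 = -66.66.
Error ≈ -91.666667 − (-66.66) ≈ -25.0067.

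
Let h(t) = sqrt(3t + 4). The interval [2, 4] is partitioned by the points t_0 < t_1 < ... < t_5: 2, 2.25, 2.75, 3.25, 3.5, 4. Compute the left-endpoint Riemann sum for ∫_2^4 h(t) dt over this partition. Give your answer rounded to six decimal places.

7.010897

Subinterval widths: 0.25, 0.5, 0.5, 0.25, 0.5.
Left endpoints: 2, 2.25, 2.75, 3.25, 3.5.
h(2) ≈ 3.162278, h(2.25) ≈ 3.278719, h(2.75) ≈ 3.500000, h(3.25) ≈ 3.708099, h(3.5) ≈ 3.807887.
Sum = Σ Δt_i · h(t_i).
Sum ≈ 7.010897.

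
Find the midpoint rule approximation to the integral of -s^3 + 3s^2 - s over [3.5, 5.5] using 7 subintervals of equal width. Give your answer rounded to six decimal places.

Δs = (5.5 − 3.5)/7 = 2/7.
Midpoints: 51/14, 55/14, 59/14, 4.5, 67/14, 71/14, 75/14.
f(51/14) = -33405/2744, f(55/14) = -50105/2744, f(59/14) = -70741/2744, f(4.5) = -34.875, f(67/14) = -125357/2744, f(71/14) = -160105/2744, f(75/14) = -200325/2744.
Sum = Δs · [f(51/14) + f(55/14) + f(59/14) + ...].
Sum ≈ -76.607143.

-76.607143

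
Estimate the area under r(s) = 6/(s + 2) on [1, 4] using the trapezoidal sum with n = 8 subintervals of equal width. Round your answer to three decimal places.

4.165

Δs = (4 − 1)/8 = 0.375.
r(1) = 2, r(1.375) = 16/9, r(1.75) = 1.6, r(2.125) = 16/11, r(2.5) = 4/3, r(2.875) = 16/13, r(3.25) = 8/7, r(3.625) = 16/15, r(4) = 1.
T_8 = (Δs/2)·[r(s_0) + 2r(s_1) + ... + 2r(s_{7}) + r(s_8)].
Sum ≈ 4.165.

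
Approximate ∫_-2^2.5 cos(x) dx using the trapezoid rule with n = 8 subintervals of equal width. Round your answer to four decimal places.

1.4678

Δx = (2.5 − (-2))/8 = 0.5625.
f(-2) ≈ -0.4161, f(-1.4375) ≈ 0.1329, f(-0.875) ≈ 0.6410, f(-0.3125) ≈ 0.9516, f(0.25) ≈ 0.9689, f(0.8125) ≈ 0.6877, f(1.375) ≈ 0.1945, f(1.9375) ≈ -0.3585, f(2.5) ≈ -0.8011.
T_8 = (Δx/2)·[f(x_0) + 2f(x_1) + ... + 2f(x_{7}) + f(x_8)].
Sum ≈ 1.4678.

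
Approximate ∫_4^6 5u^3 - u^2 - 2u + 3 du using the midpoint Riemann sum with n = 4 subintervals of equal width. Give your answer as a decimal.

Δu = (6 − 4)/4 = 0.5.
Midpoints: 4.25, 4.75, 5.25, 5.75.
f(4.25) = 360.265625, f(4.75) = 506.796875, f(5.25) = 688.453125, f(5.75) = 908.984375.
Sum = Δu · [f(4.25) + f(4.75) + f(5.25) + f(5.75)].
Sum = 1232.25.

1232.25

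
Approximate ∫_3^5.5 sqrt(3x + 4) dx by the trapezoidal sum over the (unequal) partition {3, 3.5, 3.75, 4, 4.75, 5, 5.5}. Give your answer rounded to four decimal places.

Subinterval widths: 0.5, 0.25, 0.25, 0.75, 0.25, 0.5.
f(3) ≈ 3.6056, f(3.5) ≈ 3.8079, f(3.75) ≈ 3.9051, f(4) ≈ 4.0000, f(4.75) ≈ 4.2720, f(5) ≈ 4.3589, f(5.5) ≈ 4.5277.
On each subinterval the trapezoid contributes (Δx_i/2)·[f(x_{i-1}) + f(x_i)].
Sum ≈ 10.2081.

10.2081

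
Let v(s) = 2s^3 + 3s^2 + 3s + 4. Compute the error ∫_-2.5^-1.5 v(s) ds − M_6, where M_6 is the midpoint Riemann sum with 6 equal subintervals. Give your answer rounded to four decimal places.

Exact integral: ∫_-2.5^-1.5 v(s) ds = -6.75.
M_6 ≈ -6.729167.
Error ≈ -6.75 − (-6.729167) ≈ -0.0208.

-0.0208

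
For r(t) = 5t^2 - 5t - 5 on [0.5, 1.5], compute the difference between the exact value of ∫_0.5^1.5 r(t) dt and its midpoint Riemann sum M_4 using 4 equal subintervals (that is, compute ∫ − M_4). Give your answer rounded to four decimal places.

Exact integral: ∫_0.5^1.5 r(t) dt ≈ -4.583333.
M_4 = -4.609375.
Error ≈ -4.583333 − (-4.609375) ≈ 0.0260.

0.0260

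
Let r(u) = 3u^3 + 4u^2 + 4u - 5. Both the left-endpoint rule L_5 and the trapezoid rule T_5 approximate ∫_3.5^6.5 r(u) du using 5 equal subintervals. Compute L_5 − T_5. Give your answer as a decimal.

L_5 = 1340.895.
T_5 = 1589.07.
L_5 − T_5 = -248.175.

-248.175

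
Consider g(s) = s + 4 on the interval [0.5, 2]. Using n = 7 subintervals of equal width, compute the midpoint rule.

Δs = (2 − 0.5)/7 = 3/14.
Midpoints: 17/28, 23/28, 29/28, 1.25, 41/28, 47/28, 53/28.
g(17/28) = 129/28, g(23/28) = 135/28, g(29/28) = 141/28, g(1.25) = 5.25, g(41/28) = 153/28, g(47/28) = 159/28, g(53/28) = 165/28.
Sum = Δs · [g(17/28) + g(23/28) + g(29/28) + ...].
Sum = 7.875.

7.875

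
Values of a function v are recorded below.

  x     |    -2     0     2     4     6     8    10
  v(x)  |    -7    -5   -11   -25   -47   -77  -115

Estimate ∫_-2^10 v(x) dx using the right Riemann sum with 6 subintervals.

Δx = 2.
Sum = 2·[(-5) + (-11) + (-25) + (-47) + (-77) + (-115)] = -560.

-560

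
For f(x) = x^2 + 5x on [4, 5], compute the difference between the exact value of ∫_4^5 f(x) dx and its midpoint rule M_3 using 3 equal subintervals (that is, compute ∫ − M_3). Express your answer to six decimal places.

Exact integral: ∫_4^5 f(x) dx ≈ 42.83333333.
M_3 ≈ 42.82407407.
Error ≈ 42.83333333 − 42.82407407 ≈ 0.009259.

0.009259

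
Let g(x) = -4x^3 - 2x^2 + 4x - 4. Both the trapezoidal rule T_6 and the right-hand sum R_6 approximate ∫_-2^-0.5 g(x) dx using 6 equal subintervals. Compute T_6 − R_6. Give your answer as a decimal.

T_6 = -2.609375.
R_6 = -4.859375.
T_6 − R_6 = 2.25.

2.25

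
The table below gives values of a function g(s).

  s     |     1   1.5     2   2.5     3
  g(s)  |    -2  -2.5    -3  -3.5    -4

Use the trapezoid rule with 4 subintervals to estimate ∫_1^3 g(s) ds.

Δs = 0.5.
T_4 = (0.5/2)·[(-2) + 2·(-2.5) + 2·(-3) + 2·(-3.5) + (-4)] = -6.

-6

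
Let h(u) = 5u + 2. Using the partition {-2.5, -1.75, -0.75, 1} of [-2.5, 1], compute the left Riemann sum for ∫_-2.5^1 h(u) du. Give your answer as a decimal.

-17.6875

Subinterval widths: 0.75, 1, 1.75.
Left endpoints: -2.5, -1.75, -0.75.
h(-2.5) = -10.5, h(-1.75) = -6.75, h(-0.75) = -1.75.
Sum = Σ Δu_i · h(u_i).
Sum = -17.6875.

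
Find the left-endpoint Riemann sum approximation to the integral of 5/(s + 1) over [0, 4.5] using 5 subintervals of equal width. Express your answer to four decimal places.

10.6700

Δs = (4.5 − 0)/5 = 0.9.
Left endpoints: 0, 0.9, 1.8, 2.7, 3.6.
f(0) = 5, f(0.9) = 50/19, f(1.8) = 25/14, f(2.7) = 50/37, f(3.6) = 25/23.
Sum = Δs · [f(0) + f(0.9) + f(1.8) + f(2.7) + f(3.6)].
Sum ≈ 10.6700.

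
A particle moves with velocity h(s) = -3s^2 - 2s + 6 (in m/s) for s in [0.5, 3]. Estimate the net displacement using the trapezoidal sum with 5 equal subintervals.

-20.9375

Δs = (3 − 0.5)/5 = 0.5.
h(0.5) = 4.25, h(1) = 1, h(1.5) = -3.75, h(2) = -10, h(2.5) = -17.75, h(3) = -27.
T_5 = (Δs/2)·[h(s_0) + 2h(s_1) + ... + 2h(s_{4}) + h(s_5)].
Sum = -20.9375.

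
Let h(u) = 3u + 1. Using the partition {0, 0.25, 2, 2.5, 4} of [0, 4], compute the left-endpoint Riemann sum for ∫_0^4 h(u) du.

19.5625

Subinterval widths: 0.25, 1.75, 0.5, 1.5.
Left endpoints: 0, 0.25, 2, 2.5.
h(0) = 1, h(0.25) = 1.75, h(2) = 7, h(2.5) = 8.5.
Sum = Σ Δu_i · h(u_i).
Sum = 19.5625.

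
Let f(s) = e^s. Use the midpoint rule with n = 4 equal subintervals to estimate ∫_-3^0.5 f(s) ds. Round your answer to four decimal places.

1.5490

Δs = (0.5 − (-3))/4 = 0.875.
Midpoints: -2.5625, -1.6875, -0.8125, 0.0625.
f(-2.5625) ≈ 0.0771, f(-1.6875) ≈ 0.1850, f(-0.8125) ≈ 0.4437, f(0.0625) ≈ 1.0645.
Sum = Δs · [f(-2.5625) + f(-1.6875) + f(-0.8125) + f(0.0625)].
Sum ≈ 1.5490.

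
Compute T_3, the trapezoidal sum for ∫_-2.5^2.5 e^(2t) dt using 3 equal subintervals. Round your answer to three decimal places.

132.822

Δt = (2.5 − (-2.5))/3 = 5/3.
f(-2.5) ≈ 0.007, f(-5/6) ≈ 0.189, f(5/6) ≈ 5.294, f(2.5) ≈ 148.413.
T_3 = (Δt/2)·[f(t_0) + 2f(t_1) + 2f(t_2) + f(t_3)].
Sum ≈ 132.822.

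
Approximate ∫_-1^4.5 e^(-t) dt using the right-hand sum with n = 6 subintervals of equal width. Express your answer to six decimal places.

Δt = (4.5 − (-1))/6 = 11/12.
Right endpoints: -1/12, 5/6, 1.75, 8/3, 43/12, 4.5.
f(-1/12) ≈ 1.086904, f(5/6) ≈ 0.434598, f(1.75) ≈ 0.173774, f(8/3) ≈ 0.069483, f(43/12) ≈ 0.027783, f(4.5) ≈ 0.011109.
Sum = Δt · [f(-1/12) + f(5/6) + f(1.75) + ...].
Sum ≈ 1.653347.

1.653347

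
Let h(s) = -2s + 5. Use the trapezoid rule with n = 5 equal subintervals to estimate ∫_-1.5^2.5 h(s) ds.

16

Δs = (2.5 − (-1.5))/5 = 0.8.
h(-1.5) = 8, h(-0.7) = 6.4, h(0.1) = 4.8, h(0.9) = 3.2, h(1.7) = 1.6, h(2.5) = 0.
T_5 = (Δs/2)·[h(s_0) + 2h(s_1) + ... + 2h(s_{4}) + h(s_5)].
Sum = 16.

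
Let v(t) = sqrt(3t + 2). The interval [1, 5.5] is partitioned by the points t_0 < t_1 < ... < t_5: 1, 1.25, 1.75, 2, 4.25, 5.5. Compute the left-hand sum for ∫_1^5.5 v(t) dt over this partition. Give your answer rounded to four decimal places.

Subinterval widths: 0.25, 0.5, 0.25, 2.25, 1.25.
Left endpoints: 1, 1.25, 1.75, 2, 4.25.
v(1) ≈ 2.2361, v(1.25) ≈ 2.3979, v(1.75) ≈ 2.6926, v(2) ≈ 2.8284, v(4.25) ≈ 3.8406.
Sum = Σ Δt_i · v(t_i).
Sum ≈ 13.5958.

13.5958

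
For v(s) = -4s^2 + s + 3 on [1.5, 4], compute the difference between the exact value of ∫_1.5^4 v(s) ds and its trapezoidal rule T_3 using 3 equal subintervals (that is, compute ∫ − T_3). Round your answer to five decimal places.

Exact integral: ∫_1.5^4 v(s) ds ≈ -66.4583333.
T_3 ≈ -67.6157407.
Error ≈ -66.4583333 − (-67.6157407) ≈ 1.15741.

1.15741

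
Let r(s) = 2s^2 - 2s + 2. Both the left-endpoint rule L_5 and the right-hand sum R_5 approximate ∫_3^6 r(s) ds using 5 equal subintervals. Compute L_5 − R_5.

-28.8

L_5 = 90.96.
R_5 = 119.76.
L_5 − R_5 = -28.8.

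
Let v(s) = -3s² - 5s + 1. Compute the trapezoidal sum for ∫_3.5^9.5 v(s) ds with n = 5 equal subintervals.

Δs = (9.5 − 3.5)/5 = 1.2.
v(3.5) = -53.25, v(4.7) = -88.77, v(5.9) = -132.93, v(7.1) = -185.73, v(8.3) = -247.17, v(9.5) = -317.25.
T_5 = (Δs/2)·[v(s_0) + 2v(s_1) + ... + 2v(s_{4}) + v(s_5)].
Sum = -1007.82.

-1007.82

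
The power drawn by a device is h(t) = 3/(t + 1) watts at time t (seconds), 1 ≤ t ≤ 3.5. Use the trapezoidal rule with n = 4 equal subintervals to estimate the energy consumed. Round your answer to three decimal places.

Δt = (3.5 − 1)/4 = 0.625.
h(1) = 1.5, h(1.625) = 8/7, h(2.25) = 12/13, h(2.875) = 24/31, h(3.5) = 2/3.
T_4 = (Δt/2)·[h(t_0) + 2h(t_1) + 2h(t_2) + 2h(t_3) + h(t_4)].
Sum ≈ 2.452.

2.452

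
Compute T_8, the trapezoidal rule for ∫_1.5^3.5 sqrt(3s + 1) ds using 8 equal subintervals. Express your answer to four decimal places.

5.7989

Δs = (3.5 − 1.5)/8 = 0.25.
f(1.5) ≈ 2.3452, f(1.75) ≈ 2.5000, f(2) ≈ 2.6458, f(2.25) ≈ 2.7839, f(2.5) ≈ 2.9155, f(2.75) ≈ 3.0414, f(3) ≈ 3.1623, f(3.25) ≈ 3.2787, f(3.5) ≈ 3.3912.
T_8 = (Δs/2)·[f(s_0) + 2f(s_1) + ... + 2f(s_{7}) + f(s_8)].
Sum ≈ 5.7989.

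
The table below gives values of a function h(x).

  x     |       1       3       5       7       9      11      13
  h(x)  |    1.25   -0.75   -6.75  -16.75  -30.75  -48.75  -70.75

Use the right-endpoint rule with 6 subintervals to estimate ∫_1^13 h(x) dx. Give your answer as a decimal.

-349

Δx = 2.
Sum = 2·[(-0.75) + (-6.75) + (-16.75) + (-30.75) + (-48.75) + (-70.75)] = -349.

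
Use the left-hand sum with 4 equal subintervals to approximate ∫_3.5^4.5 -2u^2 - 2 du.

-32.1875

Δu = (4.5 − 3.5)/4 = 0.25.
Left endpoints: 3.5, 3.75, 4, 4.25.
f(3.5) = -26.5, f(3.75) = -30.125, f(4) = -34, f(4.25) = -38.125.
Sum = Δu · [f(3.5) + f(3.75) + f(4) + f(4.25)].
Sum = -32.1875.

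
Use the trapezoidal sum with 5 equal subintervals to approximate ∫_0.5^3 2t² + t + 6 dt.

37.5

Δt = (3 − 0.5)/5 = 0.5.
f(0.5) = 7, f(1) = 9, f(1.5) = 12, f(2) = 16, f(2.5) = 21, f(3) = 27.
T_5 = (Δt/2)·[f(t_0) + 2f(t_1) + ... + 2f(t_{4}) + f(t_5)].
Sum = 37.5.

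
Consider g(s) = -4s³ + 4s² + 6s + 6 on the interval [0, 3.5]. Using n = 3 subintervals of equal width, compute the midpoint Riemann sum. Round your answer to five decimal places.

-28.39699

Δs = (3.5 − 0)/3 = 7/6.
Midpoints: 7/12, 1.75, 35/12.
g(7/12) = 4349/432, g(1.75) = 7.3125, g(35/12) = -18023/432.
Sum = Δs · [g(7/12) + g(1.75) + g(35/12)].
Sum ≈ -28.39699.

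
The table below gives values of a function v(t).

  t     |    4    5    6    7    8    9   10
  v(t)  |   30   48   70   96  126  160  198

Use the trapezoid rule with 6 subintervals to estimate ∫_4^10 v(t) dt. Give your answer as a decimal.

614

Δt = 1.
T_6 = (1/2)·[30 + 2·48 + 2·70 + 2·96 + 2·126 + 2·160 + 198] = 614.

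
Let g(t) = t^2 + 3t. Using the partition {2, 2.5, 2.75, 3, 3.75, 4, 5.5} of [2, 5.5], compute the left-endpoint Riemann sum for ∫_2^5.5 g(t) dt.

Subinterval widths: 0.5, 0.25, 0.25, 0.75, 0.25, 1.5.
Left endpoints: 2, 2.5, 2.75, 3, 3.75, 4.
g(2) = 10, g(2.5) = 13.75, g(2.75) = 15.8125, g(3) = 18, g(3.75) = 25.3125, g(4) = 28.
Sum = Σ Δt_i · g(t_i).
Sum = 74.21875.

74.21875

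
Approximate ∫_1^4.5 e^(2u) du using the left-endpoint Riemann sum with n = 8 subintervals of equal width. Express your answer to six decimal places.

2531.938709

Δu = (4.5 − 1)/8 = 0.4375.
Left endpoints: 1, 1.4375, 1.875, 2.3125, 2.75, 3.1875, 3.625, 4.0625.
f(1) ≈ 7.389056, f(1.4375) ≈ 17.725424, f(1.875) ≈ 42.521082, f(2.3125) ≈ 102.002773, f(2.75) ≈ 244.691932, f(3.1875) ≈ 586.985431, f(3.625) ≈ 1408.104848, f(4.0625) ≈ 3377.867932.
Sum = Δu · [f(1) + f(1.4375) + f(1.875) + ...].
Sum ≈ 2531.938709.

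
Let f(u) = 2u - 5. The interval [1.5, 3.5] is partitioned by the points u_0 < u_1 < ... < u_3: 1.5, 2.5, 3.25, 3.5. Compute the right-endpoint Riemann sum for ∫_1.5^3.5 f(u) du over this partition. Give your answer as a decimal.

Subinterval widths: 1, 0.75, 0.25.
Right endpoints: 2.5, 3.25, 3.5.
f(2.5) = 0, f(3.25) = 1.5, f(3.5) = 2.
Sum = Σ Δu_i · f(u_i).
Sum = 1.625.

1.625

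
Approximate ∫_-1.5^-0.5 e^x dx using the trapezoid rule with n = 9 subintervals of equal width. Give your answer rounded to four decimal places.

0.3838

Δx = (-0.5 − (-1.5))/9 = 1/9.
f(-1.5) ≈ 0.2231, f(-25/18) ≈ 0.2494, f(-23/18) ≈ 0.2787, f(-7/6) ≈ 0.3114, f(-19/18) ≈ 0.3480, f(-17/18) ≈ 0.3889, f(-5/6) ≈ 0.4346, f(-13/18) ≈ 0.4857, f(-11/18) ≈ 0.5427, f(-0.5) ≈ 0.6065.
T_9 = (Δx/2)·[f(x_0) + 2f(x_1) + ... + 2f(x_{8}) + f(x_9)].
Sum ≈ 0.3838.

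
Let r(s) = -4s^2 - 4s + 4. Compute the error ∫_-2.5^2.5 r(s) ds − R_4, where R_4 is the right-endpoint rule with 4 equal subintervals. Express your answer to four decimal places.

17.7083

Exact integral: ∫_-2.5^2.5 r(s) ds ≈ -21.666667.
R_4 = -39.375.
Error ≈ -21.666667 − (-39.375) ≈ 17.7083.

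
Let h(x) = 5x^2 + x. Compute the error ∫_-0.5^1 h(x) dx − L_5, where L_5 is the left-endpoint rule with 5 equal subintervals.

Exact integral: ∫_-0.5^1 h(x) dx = 2.25.
L_5 = 1.575.
Error = 2.25 − 1.575 = 0.675.

0.675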